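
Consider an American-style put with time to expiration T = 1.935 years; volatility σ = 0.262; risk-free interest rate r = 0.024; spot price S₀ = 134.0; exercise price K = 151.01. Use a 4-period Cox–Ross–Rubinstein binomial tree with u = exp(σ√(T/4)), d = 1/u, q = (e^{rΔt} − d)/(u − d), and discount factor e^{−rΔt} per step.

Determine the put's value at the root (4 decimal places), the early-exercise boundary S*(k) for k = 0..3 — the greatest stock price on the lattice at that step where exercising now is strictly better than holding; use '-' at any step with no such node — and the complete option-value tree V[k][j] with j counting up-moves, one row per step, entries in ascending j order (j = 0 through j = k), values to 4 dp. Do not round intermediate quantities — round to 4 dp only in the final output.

price = 27.7173
boundary = - - 93.0732 111.6773
tree:
27.7173
41.0076 14.3512
57.9368 24.1186 4.3834
73.4416 39.3327 8.6349 0.0000
86.3635 57.9368 17.0100 0.0000 0.0000

Δt=0.48375, u=1.19989, d=0.83341, q=0.48643, disc=e^(-rΔt)=0.98846
k=4 terminal: V=max(K-S,0) → 86.3635 57.9368 17.0100 0.0000 0.0000
k=3: j=0 S=77.5684 intr=73.4416 cont=71.6985 V=73.4416[EX]; j=1 S=111.6773 intr=39.3327 cont=37.5896 V=39.3327[EX]; j=2 S=160.7847 intr=0.0000 cont=8.6349 V=8.6349[hold]; j=3 S=231.4860 intr=0.0000 cont=0.0000 V=0.0000[hold]  S*(3)=111.6773
k=2: j=0 S=93.0732 intr=57.9368 cont=56.1937 V=57.9368[EX]; j=1 S=134.0000 intr=17.0100 cont=24.1186 V=24.1186[hold]; j=2 S=192.9234 intr=0.0000 cont=4.3834 V=4.3834[hold]  S*(2)=93.0732
k=1: j=0 S=111.6773 intr=39.3327 cont=41.0076 V=41.0076[hold]; j=1 S=160.7847 intr=0.0000 cont=14.3512 V=14.3512[hold]  S*(1)=-
k=0: j=0 S=134.0000 intr=17.0100 cont=27.7173 V=27.7173[hold]  S*(0)=-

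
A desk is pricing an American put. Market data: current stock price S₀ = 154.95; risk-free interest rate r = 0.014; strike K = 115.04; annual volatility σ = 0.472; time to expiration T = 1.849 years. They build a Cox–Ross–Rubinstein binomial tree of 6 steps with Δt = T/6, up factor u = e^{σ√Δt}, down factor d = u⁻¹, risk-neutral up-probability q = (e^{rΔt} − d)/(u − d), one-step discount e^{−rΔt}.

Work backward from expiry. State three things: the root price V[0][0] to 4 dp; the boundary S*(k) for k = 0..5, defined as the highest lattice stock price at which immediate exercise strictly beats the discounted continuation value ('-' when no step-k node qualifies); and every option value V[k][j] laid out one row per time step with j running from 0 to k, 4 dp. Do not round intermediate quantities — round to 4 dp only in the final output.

price = 17.4468
boundary = - - - - 54.3270 70.6008
tree:
17.4468
25.0241 8.0908
34.9122 12.8368 2.2031
47.0547 19.9871 3.9725 0.0000
60.7130 30.3426 7.1632 0.0000 0.0000
73.2356 44.4392 12.9164 0.0000 0.0000 0.0000
82.8717 60.7130 23.2905 0.0000 0.0000 0.0000 0.0000

Δt=0.30817, u=1.29955, d=0.76950, q=0.44302, disc=e^(-rΔt)=0.99569
k=6 terminal: V=max(K-S,0) → 82.8717 60.7130 23.2905 0.0000 0.0000 0.0000 0.0000
k=5: j=0 S=41.8044 intr=73.2356 cont=72.7404 V=73.2356[EX]; j=1 S=70.6008 intr=44.4392 cont=43.9439 V=44.4392[EX]; j=2 S=119.2333 intr=0.0000 cont=12.9164 V=12.9164[hold]; j=3 S=201.3657 intr=0.0000 cont=0.0000 V=0.0000[hold]; j=4 S=340.0740 intr=0.0000 cont=0.0000 V=0.0000[hold]; j=5 S=574.3297 intr=0.0000 cont=0.0000 V=0.0000[hold]  S*(5)=70.6008
k=4: j=0 S=54.3270 intr=60.7130 cont=60.2177 V=60.7130[EX]; j=1 S=91.7495 intr=23.2905 cont=30.3426 V=30.3426[hold]; j=2 S=154.9500 intr=0.0000 cont=7.1632 V=7.1632[hold]; j=3 S=261.6854 intr=0.0000 cont=0.0000 V=0.0000[hold]; j=4 S=441.9441 intr=0.0000 cont=0.0000 V=0.0000[hold]  S*(4)=54.3270
k=3: j=0 S=70.6008 intr=44.4392 cont=47.0547 V=47.0547[hold]; j=1 S=119.2333 intr=0.0000 cont=19.9871 V=19.9871[hold]; j=2 S=201.3657 intr=0.0000 cont=3.9725 V=3.9725[hold]; j=3 S=340.0740 intr=0.0000 cont=0.0000 V=0.0000[hold]  S*(3)=-
k=2: j=0 S=91.7495 intr=23.2905 cont=34.9122 V=34.9122[hold]; j=1 S=154.9500 intr=0.0000 cont=12.8368 V=12.8368[hold]; j=2 S=261.6854 intr=0.0000 cont=2.2031 V=2.2031[hold]  S*(2)=-
k=1: j=0 S=119.2333 intr=0.0000 cont=25.0241 V=25.0241[hold]; j=1 S=201.3657 intr=0.0000 cont=8.0908 V=8.0908[hold]  S*(1)=-
k=0: j=0 S=154.9500 intr=0.0000 cont=17.4468 V=17.4468[hold]  S*(0)=-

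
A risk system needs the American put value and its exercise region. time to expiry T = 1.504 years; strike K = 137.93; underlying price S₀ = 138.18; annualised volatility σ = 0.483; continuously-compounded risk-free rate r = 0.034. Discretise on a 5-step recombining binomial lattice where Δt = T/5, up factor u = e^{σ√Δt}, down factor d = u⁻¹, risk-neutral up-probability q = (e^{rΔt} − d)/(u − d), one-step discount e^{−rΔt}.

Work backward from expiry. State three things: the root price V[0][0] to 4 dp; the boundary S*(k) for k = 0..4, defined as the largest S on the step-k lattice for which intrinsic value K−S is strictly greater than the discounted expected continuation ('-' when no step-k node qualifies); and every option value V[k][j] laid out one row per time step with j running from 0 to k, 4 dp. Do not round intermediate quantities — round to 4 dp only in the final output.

Δt=0.30080, u=1.30330, d=0.76728, q=0.45334, disc=e^(-rΔt)=0.98982
k=5 terminal: V=max(K-S,0) → 101.1834 75.5122 31.9071 0.0000 0.0000 0.0000
k=4: j=0 S=47.8919 intr=90.0381 cont=88.6346 V=90.0381[EX]; j=1 S=81.3493 intr=56.5807 cont=55.1773 V=56.5807[EX]; j=2 S=138.1800 intr=0.0000 cont=17.2650 V=17.2650[hold]; j=3 S=234.7127 intr=0.0000 cont=0.0000 V=0.0000[hold]; j=4 S=398.6832 intr=0.0000 cont=0.0000 V=0.0000[hold]  S*(4)=81.3493
k=3: j=0 S=62.4178 intr=75.5122 cont=74.1088 V=75.5122[EX]; j=1 S=106.0229 intr=31.9071 cont=38.3631 V=38.3631[hold]; j=2 S=180.0905 intr=0.0000 cont=9.3421 V=9.3421[hold]; j=3 S=305.9020 intr=0.0000 cont=0.0000 V=0.0000[hold]  S*(3)=62.4178
k=2: j=0 S=81.3493 intr=56.5807 cont=58.0742 V=58.0742[hold]; j=1 S=138.1800 intr=0.0000 cont=24.9503 V=24.9503[hold]; j=2 S=234.7127 intr=0.0000 cont=5.0550 V=5.0550[hold]  S*(2)=-
k=1: j=0 S=106.0229 intr=31.9071 cont=42.6198 V=42.6198[hold]; j=1 S=180.0905 intr=0.0000 cont=15.7690 V=15.7690[hold]  S*(1)=-
k=0: j=0 S=138.1800 intr=0.0000 cont=30.1375 V=30.1375[hold]  S*(0)=-

price = 30.1375
boundary = - - - 62.4178 81.3493
tree:
30.1375
42.6198 15.7690
58.0742 24.9503 5.0550
75.5122 38.3631 9.3421 0.0000
90.0381 56.5807 17.2650 0.0000 0.0000
101.1834 75.5122 31.9071 0.0000 0.0000 0.0000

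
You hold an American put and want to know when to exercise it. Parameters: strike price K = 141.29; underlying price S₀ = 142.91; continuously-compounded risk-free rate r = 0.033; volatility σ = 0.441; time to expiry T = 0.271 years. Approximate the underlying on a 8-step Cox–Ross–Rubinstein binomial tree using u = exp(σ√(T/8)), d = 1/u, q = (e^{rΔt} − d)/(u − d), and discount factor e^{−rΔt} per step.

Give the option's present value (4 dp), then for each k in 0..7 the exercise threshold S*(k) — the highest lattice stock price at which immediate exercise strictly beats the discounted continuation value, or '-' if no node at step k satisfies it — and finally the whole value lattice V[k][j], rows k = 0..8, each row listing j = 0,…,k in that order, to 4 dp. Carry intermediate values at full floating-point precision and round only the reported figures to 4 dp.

Δt=0.03388, u=1.08455, d=0.92204, q=0.48660, disc=e^(-rΔt)=0.99888
k=8 terminal: V=max(K-S,0) → 66.6347 53.4766 37.9992 19.7940 0.0000 0.0000 0.0000 0.0000 0.0000
k=7: j=0 S=80.9675 intr=60.3225 cont=60.1647 V=60.3225[EX]; j=1 S=95.2382 intr=46.0518 cont=45.8939 V=46.0518[EX]; j=2 S=112.0242 intr=29.2658 cont=29.1080 V=29.2658[EX]; j=3 S=131.7687 intr=9.5213 cont=10.1508 V=10.1508[hold]; j=4 S=154.9933 intr=0.0000 cont=0.0000 V=0.0000[hold]; j=5 S=182.3112 intr=0.0000 cont=0.0000 V=0.0000[hold]; j=6 S=214.4441 intr=0.0000 cont=0.0000 V=0.0000[hold]; j=7 S=252.2404 intr=0.0000 cont=0.0000 V=0.0000[hold]  S*(7)=112.0242
k=6: j=0 S=87.8134 intr=53.4766 cont=53.3187 V=53.4766[EX]; j=1 S=103.2908 intr=37.9992 cont=37.8414 V=37.9992[EX]; j=2 S=121.4960 intr=19.7940 cont=19.9421 V=19.9421[hold]; j=3 S=142.9100 intr=0.0000 cont=5.2056 V=5.2056[hold]; j=4 S=168.0982 intr=0.0000 cont=0.0000 V=0.0000[hold]; j=5 S=197.7260 intr=0.0000 cont=0.0000 V=0.0000[hold]; j=6 S=232.5757 intr=0.0000 cont=0.0000 V=0.0000[hold]  S*(6)=103.2908
k=5: j=0 S=95.2382 intr=46.0518 cont=45.8939 V=46.0518[EX]; j=1 S=112.0242 intr=29.2658 cont=29.1800 V=29.2658[EX]; j=2 S=131.7687 intr=9.5213 cont=12.7570 V=12.7570[hold]; j=3 S=154.9933 intr=0.0000 cont=2.6696 V=2.6696[hold]; j=4 S=182.3112 intr=0.0000 cont=0.0000 V=0.0000[hold]; j=5 S=214.4441 intr=0.0000 cont=0.0000 V=0.0000[hold]  S*(5)=112.0242
k=4: j=0 S=103.2908 intr=37.9992 cont=37.8414 V=37.9992[EX]; j=1 S=121.4960 intr=19.7940 cont=21.2089 V=21.2089[hold]; j=2 S=142.9100 intr=0.0000 cont=7.8397 V=7.8397[hold]; j=3 S=168.0982 intr=0.0000 cont=1.3690 V=1.3690[hold]; j=4 S=197.7260 intr=0.0000 cont=0.0000 V=0.0000[hold]  S*(4)=103.2908
k=3: j=0 S=112.0242 intr=29.2658 cont=29.7957 V=29.7957[hold]; j=1 S=131.7687 intr=9.5213 cont=14.6870 V=14.6870[hold]; j=2 S=154.9933 intr=0.0000 cont=4.6858 V=4.6858[hold]; j=3 S=182.3112 intr=0.0000 cont=0.7021 V=0.7021[hold]  S*(3)=-
k=2: j=0 S=121.4960 intr=19.7940 cont=22.4187 V=22.4187[hold]; j=1 S=142.9100 intr=0.0000 cont=9.8094 V=9.8094[hold]; j=2 S=168.0982 intr=0.0000 cont=2.7442 V=2.7442[hold]  S*(2)=-
k=1: j=0 S=131.7687 intr=9.5213 cont=16.2648 V=16.2648[hold]; j=1 S=154.9933 intr=0.0000 cont=6.3644 V=6.3644[hold]  S*(1)=-
k=0: j=0 S=142.9100 intr=0.0000 cont=11.4344 V=11.4344[hold]  S*(0)=-

price = 11.4344
boundary = - - - - 103.2908 112.0242 103.2908 112.0242
tree:
11.4344
16.2648 6.3644
22.4187 9.8094 2.7442
29.7957 14.6870 4.6858 0.7021
37.9992 21.2089 7.8397 1.3690 0.0000
46.0518 29.2658 12.7570 2.6696 0.0000 0.0000
53.4766 37.9992 19.9421 5.2056 0.0000 0.0000 0.0000
60.3225 46.0518 29.2658 10.1508 0.0000 0.0000 0.0000 0.0000
66.6347 53.4766 37.9992 19.7940 0.0000 0.0000 0.0000 0.0000 0.0000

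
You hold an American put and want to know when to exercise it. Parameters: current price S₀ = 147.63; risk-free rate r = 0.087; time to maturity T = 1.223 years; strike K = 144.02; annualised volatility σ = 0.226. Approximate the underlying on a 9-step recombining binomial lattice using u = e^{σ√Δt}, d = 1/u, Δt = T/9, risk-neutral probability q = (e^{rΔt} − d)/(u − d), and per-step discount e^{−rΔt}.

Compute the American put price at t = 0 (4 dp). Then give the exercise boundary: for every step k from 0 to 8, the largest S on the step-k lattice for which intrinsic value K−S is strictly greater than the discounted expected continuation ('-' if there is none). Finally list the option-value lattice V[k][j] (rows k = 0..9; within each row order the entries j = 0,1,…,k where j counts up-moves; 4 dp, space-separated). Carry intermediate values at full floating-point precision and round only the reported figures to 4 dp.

price = 8.0334
boundary = - - - 114.9822 105.7911 114.9822 124.9718 114.9822 124.9718
tree:
8.0334
12.6891 4.4051
19.4891 7.4102 2.0462
29.0378 12.1125 3.7304 0.7150
38.2289 19.1361 6.6387 1.4360 0.1417
46.6853 29.0378 11.4638 2.8419 0.3190 0.0000
54.4657 38.2289 19.0482 5.5179 0.7181 0.0000 0.0000
61.6242 46.6853 29.0378 10.4415 1.6164 0.0000 0.0000 0.0000
68.2105 54.4657 38.2289 19.0482 3.6387 0.0000 0.0000 0.0000 0.0000
74.2703 61.6242 46.6853 29.0378 8.1908 0.0000 0.0000 0.0000 0.0000 0.0000

Δt=0.13589  u=1.08688  d=0.92007  q=0.55048  discount=0.98825
step 9 (expiry): payoffs max(K−S,0) = 74.2703 61.6242 46.6853 29.0378 8.1908 0.0000 0.0000 0.0000 0.0000 0.0000
step 8: (k=8,j=0): S=75.8095, (K−S)⁺=68.2105, hold=66.5178 ⇒ V=68.2105 exercise | (k=8,j=1): S=89.5543, (K−S)⁺=54.4657, hold=52.7731 ⇒ V=54.4657 exercise | (k=8,j=2): S=105.7911, (K−S)⁺=38.2289, hold=36.5362 ⇒ V=38.2289 exercise | (k=8,j=3): S=124.9718, (K−S)⁺=19.0482, hold=17.3556 ⇒ V=19.0482 exercise | (k=8,j=4): S=147.6300, (K−S)⁺=0.0000, hold=3.6387 ⇒ V=3.6387 continue | (k=8,j=5): S=174.3963, (K−S)⁺=0.0000, hold=0.0000 ⇒ V=0.0000 continue | (k=8,j=6): S=206.0156, (K−S)⁺=0.0000, hold=0.0000 ⇒ V=0.0000 continue | (k=8,j=7): S=243.3676, (K−S)⁺=0.0000, hold=0.0000 ⇒ V=0.0000 continue | (k=8,j=8): S=287.4918, (K−S)⁺=0.0000, hold=0.0000 ⇒ V=0.0000 continue  boundary S*=124.9718
step 7: (k=7,j=0): S=82.3958, (K−S)⁺=61.6242, hold=59.9315 ⇒ V=61.6242 exercise | (k=7,j=1): S=97.3347, (K−S)⁺=46.6853, hold=44.9926 ⇒ V=46.6853 exercise | (k=7,j=2): S=114.9822, (K−S)⁺=29.0378, hold=27.3452 ⇒ V=29.0378 exercise | (k=7,j=3): S=135.8292, (K−S)⁺=8.1908, hold=10.4415 ⇒ V=10.4415 continue | (k=7,j=4): S=160.4560, (K−S)⁺=0.0000, hold=1.6164 ⇒ V=1.6164 continue | (k=7,j=5): S=189.5478, (K−S)⁺=0.0000, hold=0.0000 ⇒ V=0.0000 continue | (k=7,j=6): S=223.9141, (K−S)⁺=0.0000, hold=0.0000 ⇒ V=0.0000 continue | (k=7,j=7): S=264.5112, (K−S)⁺=0.0000, hold=0.0000 ⇒ V=0.0000 continue  boundary S*=114.9822
step 6: (k=6,j=0): S=89.5543, (K−S)⁺=54.4657, hold=52.7731 ⇒ V=54.4657 exercise | (k=6,j=1): S=105.7911, (K−S)⁺=38.2289, hold=36.5362 ⇒ V=38.2289 exercise | (k=6,j=2): S=124.9718, (K−S)⁺=19.0482, hold=18.5800 ⇒ V=19.0482 exercise | (k=6,j=3): S=147.6300, (K−S)⁺=0.0000, hold=5.5179 ⇒ V=5.5179 continue | (k=6,j=4): S=174.3963, (K−S)⁺=0.0000, hold=0.7181 ⇒ V=0.7181 continue | (k=6,j=5): S=206.0156, (K−S)⁺=0.0000, hold=0.0000 ⇒ V=0.0000 continue | (k=6,j=6): S=243.3676, (K−S)⁺=0.0000, hold=0.0000 ⇒ V=0.0000 continue  boundary S*=124.9718
step 5: (k=5,j=0): S=97.3347, (K−S)⁺=46.6853, hold=44.9926 ⇒ V=46.6853 exercise | (k=5,j=1): S=114.9822, (K−S)⁺=29.0378, hold=27.3452 ⇒ V=29.0378 exercise | (k=5,j=2): S=135.8292, (K−S)⁺=8.1908, hold=11.4638 ⇒ V=11.4638 continue | (k=5,j=3): S=160.4560, (K−S)⁺=0.0000, hold=2.8419 ⇒ V=2.8419 continue | (k=5,j=4): S=189.5478, (K−S)⁺=0.0000, hold=0.3190 ⇒ V=0.3190 continue | (k=5,j=5): S=223.9141, (K−S)⁺=0.0000, hold=0.0000 ⇒ V=0.0000 continue  boundary S*=114.9822
step 4: (k=4,j=0): S=105.7911, (K−S)⁺=38.2289, hold=36.5362 ⇒ V=38.2289 exercise | (k=4,j=1): S=124.9718, (K−S)⁺=19.0482, hold=19.1361 ⇒ V=19.1361 continue | (k=4,j=2): S=147.6300, (K−S)⁺=0.0000, hold=6.6387 ⇒ V=6.6387 continue | (k=4,j=3): S=174.3963, (K−S)⁺=0.0000, hold=1.4360 ⇒ V=1.4360 continue | (k=4,j=4): S=206.0156, (K−S)⁺=0.0000, hold=0.1417 ⇒ V=0.1417 continue  boundary S*=105.7911
step 3: (k=3,j=0): S=114.9822, (K−S)⁺=29.0378, hold=27.3930 ⇒ V=29.0378 exercise | (k=3,j=1): S=135.8292, (K−S)⁺=8.1908, hold=12.1125 ⇒ V=12.1125 continue | (k=3,j=2): S=160.4560, (K−S)⁺=0.0000, hold=3.7304 ⇒ V=3.7304 continue | (k=3,j=3): S=189.5478, (K−S)⁺=0.0000, hold=0.7150 ⇒ V=0.7150 continue  boundary S*=114.9822
step 2: (k=2,j=0): S=124.9718, (K−S)⁺=19.0482, hold=19.4891 ⇒ V=19.4891 continue | (k=2,j=1): S=147.6300, (K−S)⁺=0.0000, hold=7.4102 ⇒ V=7.4102 continue | (k=2,j=2): S=174.3963, (K−S)⁺=0.0000, hold=2.0462 ⇒ V=2.0462 continue  boundary S*=-
step 1: (k=1,j=0): S=135.8292, (K−S)⁺=8.1908, hold=12.6891 ⇒ V=12.6891 continue | (k=1,j=1): S=160.4560, (K−S)⁺=0.0000, hold=4.4051 ⇒ V=4.4051 continue  boundary S*=-
step 0: (k=0,j=0): S=147.6300, (K−S)⁺=0.0000, hold=8.0334 ⇒ V=8.0334 continue  boundary S*=-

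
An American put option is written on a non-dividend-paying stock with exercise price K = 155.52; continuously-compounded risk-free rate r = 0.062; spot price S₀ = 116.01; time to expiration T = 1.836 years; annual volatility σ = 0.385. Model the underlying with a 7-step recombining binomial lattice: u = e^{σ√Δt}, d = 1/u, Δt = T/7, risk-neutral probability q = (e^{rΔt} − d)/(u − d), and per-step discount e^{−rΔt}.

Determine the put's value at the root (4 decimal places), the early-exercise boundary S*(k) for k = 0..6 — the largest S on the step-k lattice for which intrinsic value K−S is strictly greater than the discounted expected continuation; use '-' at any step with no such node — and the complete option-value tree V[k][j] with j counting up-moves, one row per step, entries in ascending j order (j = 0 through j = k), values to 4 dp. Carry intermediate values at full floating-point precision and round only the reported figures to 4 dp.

params: Δt=0.26229 u=1.21796 d=0.82105 q=0.49217 e^(-rΔt)=0.98387
t_7 payoffs: 126.3406 112.2348 91.3102 60.2702 14.2250 0.0000 0.0000 0.0000
t_6: node(6,0) S=35.5392 payoff=119.9808 vs cont=117.4722 → 119.9808 [stop]  node(6,1) S=52.7194 payoff=102.8006 vs cont=100.2920 → 102.8006 [stop]  node(6,2) S=78.2047 payoff=77.3153 vs cont=74.8067 → 77.3153 [stop]  node(6,3) S=116.0100 payoff=39.5100 vs cont=37.0014 → 39.5100 [stop]  node(6,4) S=172.0909 payoff=0.0000 vs cont=7.1074 → 7.1074 [wait]  node(6,5) S=255.2822 payoff=0.0000 vs cont=0.0000 → 0.0000 [wait]  node(6,6) S=378.6893 payoff=0.0000 vs cont=0.0000 → 0.0000 [wait]  ⇒ S*(6)=116.0100
t_5: node(5,0) S=43.2852 payoff=112.2348 vs cont=109.7263 → 112.2348 [stop]  node(5,1) S=64.2098 payoff=91.3102 vs cont=88.8016 → 91.3102 [stop]  node(5,2) S=95.2498 payoff=60.2702 vs cont=57.7616 → 60.2702 [stop]  node(5,3) S=141.2950 payoff=14.2250 vs cont=23.1823 → 23.1823 [wait]  node(5,4) S=209.5990 payoff=0.0000 vs cont=3.5511 → 3.5511 [wait]  node(5,5) S=310.9222 payoff=0.0000 vs cont=0.0000 → 0.0000 [wait]  ⇒ S*(5)=95.2498
t_4: node(4,0) S=52.7194 payoff=102.8006 vs cont=100.2920 → 102.8006 [stop]  node(4,1) S=78.2047 payoff=77.3153 vs cont=74.8067 → 77.3153 [stop]  node(4,2) S=116.0100 payoff=39.5100 vs cont=41.3388 → 41.3388 [wait]  node(4,3) S=172.0909 payoff=0.0000 vs cont=13.3023 → 13.3023 [wait]  node(4,4) S=255.2822 payoff=0.0000 vs cont=1.7743 → 1.7743 [wait]  ⇒ S*(4)=78.2047
t_3: node(3,0) S=64.2098 payoff=91.3102 vs cont=88.8016 → 91.3102 [stop]  node(3,1) S=95.2498 payoff=60.2702 vs cont=58.6472 → 60.2702 [stop]  node(3,2) S=141.2950 payoff=14.2250 vs cont=27.0958 → 27.0958 [wait]  node(3,3) S=209.5990 payoff=0.0000 vs cont=7.5055 → 7.5055 [wait]  ⇒ S*(3)=95.2498
t_2: node(2,0) S=78.2047 payoff=77.3153 vs cont=74.8067 → 77.3153 [stop]  node(2,1) S=116.0100 payoff=39.5100 vs cont=43.2339 → 43.2339 [wait]  node(2,2) S=172.0909 payoff=0.0000 vs cont=17.1724 → 17.1724 [wait]  ⇒ S*(2)=78.2047
t_1: node(1,0) S=95.2498 payoff=60.2702 vs cont=59.5648 → 60.2702 [stop]  node(1,1) S=141.2950 payoff=14.2250 vs cont=29.9167 → 29.9167 [wait]  ⇒ S*(1)=95.2498
t_0: node(0,0) S=116.0100 payoff=39.5100 vs cont=44.5999 → 44.5999 [wait]  ⇒ S*(0)=-

price = 44.5999
boundary = - 95.2498 78.2047 95.2498 78.2047 95.2498 116.0100
tree:
44.5999
60.2702 29.9167
77.3153 43.2339 17.1724
91.3102 60.2702 27.0958 7.5055
102.8006 77.3153 41.3388 13.3023 1.7743
112.2348 91.3102 60.2702 23.1823 3.5511 0.0000
119.9808 102.8006 77.3153 39.5100 7.1074 0.0000 0.0000
126.3406 112.2348 91.3102 60.2702 14.2250 0.0000 0.0000 0.0000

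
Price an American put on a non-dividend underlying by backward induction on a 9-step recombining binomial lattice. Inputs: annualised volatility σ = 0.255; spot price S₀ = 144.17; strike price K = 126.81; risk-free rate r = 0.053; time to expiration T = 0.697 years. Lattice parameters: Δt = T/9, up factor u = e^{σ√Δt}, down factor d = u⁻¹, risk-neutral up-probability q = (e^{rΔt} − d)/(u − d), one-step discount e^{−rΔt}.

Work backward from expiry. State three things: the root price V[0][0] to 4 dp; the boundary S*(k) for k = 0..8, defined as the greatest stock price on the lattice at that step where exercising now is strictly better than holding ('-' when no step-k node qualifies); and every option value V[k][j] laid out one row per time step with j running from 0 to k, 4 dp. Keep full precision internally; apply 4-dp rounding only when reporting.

Δt=0.07744  u=1.07354  d=0.93150  q=0.51122  discount=0.99590
step 9 (expiry): payoffs max(K−S,0) = 50.6892 39.0814 25.7034 10.2854 0.0000 0.0000 0.0000 0.0000 0.0000 0.0000
step 8: (k=8,j=0): S=81.7189, (K−S)⁺=45.0911, hold=44.5717 ⇒ V=45.0911 exercise | (k=8,j=1): S=94.1804, (K−S)⁺=32.6296, hold=32.1102 ⇒ V=32.6296 exercise | (k=8,j=2): S=108.5422, (K−S)⁺=18.2678, hold=17.7484 ⇒ V=18.2678 exercise | (k=8,j=3): S=125.0941, (K−S)⁺=1.7159, hold=5.0067 ⇒ V=5.0067 continue | (k=8,j=4): S=144.1700, (K−S)⁺=0.0000, hold=0.0000 ⇒ V=0.0000 continue | (k=8,j=5): S=166.1549, (K−S)⁺=0.0000, hold=0.0000 ⇒ V=0.0000 continue | (k=8,j=6): S=191.4923, (K−S)⁺=0.0000, hold=0.0000 ⇒ V=0.0000 continue | (k=8,j=7): S=220.6934, (K−S)⁺=0.0000, hold=0.0000 ⇒ V=0.0000 continue | (k=8,j=8): S=254.3475, (K−S)⁺=0.0000, hold=0.0000 ⇒ V=0.0000 continue  boundary S*=108.5422
step 7: (k=7,j=0): S=87.7286, (K−S)⁺=39.0814, hold=38.5619 ⇒ V=39.0814 exercise | (k=7,j=1): S=101.1066, (K−S)⁺=25.7034, hold=25.1840 ⇒ V=25.7034 exercise | (k=7,j=2): S=116.5246, (K−S)⁺=10.2854, hold=11.4414 ⇒ V=11.4414 continue | (k=7,j=3): S=134.2938, (K−S)⁺=0.0000, hold=2.4371 ⇒ V=2.4371 continue | (k=7,j=4): S=154.7726, (K−S)⁺=0.0000, hold=0.0000 ⇒ V=0.0000 continue | (k=7,j=5): S=178.3742, (K−S)⁺=0.0000, hold=0.0000 ⇒ V=0.0000 continue | (k=7,j=6): S=205.5750, (K−S)⁺=0.0000, hold=0.0000 ⇒ V=0.0000 continue | (k=7,j=7): S=236.9237, (K−S)⁺=0.0000, hold=0.0000 ⇒ V=0.0000 continue  boundary S*=101.1066
step 6: (k=6,j=0): S=94.1804, (K−S)⁺=32.6296, hold=32.1102 ⇒ V=32.6296 exercise | (k=6,j=1): S=108.5422, (K−S)⁺=18.2678, hold=18.3369 ⇒ V=18.3369 continue | (k=6,j=2): S=125.0941, (K−S)⁺=1.7159, hold=6.8102 ⇒ V=6.8102 continue | (k=6,j=3): S=144.1700, (K−S)⁺=0.0000, hold=1.1863 ⇒ V=1.1863 continue | (k=6,j=4): S=166.1549, (K−S)⁺=0.0000, hold=0.0000 ⇒ V=0.0000 continue | (k=6,j=5): S=191.4923, (K−S)⁺=0.0000, hold=0.0000 ⇒ V=0.0000 continue | (k=6,j=6): S=220.6934, (K−S)⁺=0.0000, hold=0.0000 ⇒ V=0.0000 continue  boundary S*=94.1804
step 5: (k=5,j=0): S=101.1066, (K−S)⁺=25.7034, hold=25.2192 ⇒ V=25.7034 exercise | (k=5,j=1): S=116.5246, (K−S)⁺=10.2854, hold=12.3932 ⇒ V=12.3932 continue | (k=5,j=2): S=134.2938, (K−S)⁺=0.0000, hold=3.9190 ⇒ V=3.9190 continue | (k=5,j=3): S=154.7726, (K−S)⁺=0.0000, hold=0.5775 ⇒ V=0.5775 continue | (k=5,j=4): S=178.3742, (K−S)⁺=0.0000, hold=0.0000 ⇒ V=0.0000 continue | (k=5,j=5): S=205.5750, (K−S)⁺=0.0000, hold=0.0000 ⇒ V=0.0000 continue  boundary S*=101.1066
step 4: (k=4,j=0): S=108.5422, (K−S)⁺=18.2678, hold=18.8215 ⇒ V=18.8215 continue | (k=4,j=1): S=125.0941, (K−S)⁺=1.7159, hold=8.0280 ⇒ V=8.0280 continue | (k=4,j=2): S=144.1700, (K−S)⁺=0.0000, hold=2.2017 ⇒ V=2.2017 continue | (k=4,j=3): S=166.1549, (K−S)⁺=0.0000, hold=0.2811 ⇒ V=0.2811 continue | (k=4,j=4): S=191.4923, (K−S)⁺=0.0000, hold=0.0000 ⇒ V=0.0000 continue  boundary S*=-
step 3: (k=3,j=0): S=116.5246, (K−S)⁺=10.2854, hold=13.2492 ⇒ V=13.2492 continue | (k=3,j=1): S=134.2938, (K−S)⁺=0.0000, hold=5.0288 ⇒ V=5.0288 continue | (k=3,j=2): S=154.7726, (K−S)⁺=0.0000, hold=1.2149 ⇒ V=1.2149 continue | (k=3,j=3): S=178.3742, (K−S)⁺=0.0000, hold=0.1368 ⇒ V=0.1368 continue  boundary S*=-
step 2: (k=2,j=0): S=125.0941, (K−S)⁺=1.7159, hold=9.0097 ⇒ V=9.0097 continue | (k=2,j=1): S=144.1700, (K−S)⁺=0.0000, hold=3.0664 ⇒ V=3.0664 continue | (k=2,j=2): S=166.1549, (K−S)⁺=0.0000, hold=0.6610 ⇒ V=0.6610 continue  boundary S*=-
step 1: (k=1,j=0): S=134.2938, (K−S)⁺=0.0000, hold=5.9469 ⇒ V=5.9469 continue | (k=1,j=1): S=154.7726, (K−S)⁺=0.0000, hold=1.8292 ⇒ V=1.8292 continue  boundary S*=-
step 0: (k=0,j=0): S=144.1700, (K−S)⁺=0.0000, hold=3.8261 ⇒ V=3.8261 continue  boundary S*=-

price = 3.8261
boundary = - - - - - 101.1066 94.1804 101.1066 108.5422
tree:
3.8261
5.9469 1.8292
9.0097 3.0664 0.6610
13.2492 5.0288 1.2149 0.1368
18.8215 8.0280 2.2017 0.2811 0.0000
25.7034 12.3932 3.9190 0.5775 0.0000 0.0000
32.6296 18.3369 6.8102 1.1863 0.0000 0.0000 0.0000
39.0814 25.7034 11.4414 2.4371 0.0000 0.0000 0.0000 0.0000
45.0911 32.6296 18.2678 5.0067 0.0000 0.0000 0.0000 0.0000 0.0000
50.6892 39.0814 25.7034 10.2854 0.0000 0.0000 0.0000 0.0000 0.0000 0.0000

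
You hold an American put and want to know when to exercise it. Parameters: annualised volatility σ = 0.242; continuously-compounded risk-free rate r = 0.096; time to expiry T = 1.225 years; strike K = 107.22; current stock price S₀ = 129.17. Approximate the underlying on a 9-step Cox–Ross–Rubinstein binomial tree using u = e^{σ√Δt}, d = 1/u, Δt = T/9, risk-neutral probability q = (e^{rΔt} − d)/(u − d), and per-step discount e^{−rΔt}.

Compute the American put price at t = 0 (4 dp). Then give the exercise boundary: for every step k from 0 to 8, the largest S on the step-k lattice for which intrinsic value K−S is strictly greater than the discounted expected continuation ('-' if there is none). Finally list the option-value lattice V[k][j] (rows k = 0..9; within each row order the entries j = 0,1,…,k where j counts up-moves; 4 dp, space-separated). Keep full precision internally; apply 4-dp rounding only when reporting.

price = 2.2905
boundary = - - - - 90.3782 82.6588 90.3782 82.6588 90.3782
tree:
2.2905
3.9323 1.0086
6.5851 1.8666 0.3342
10.7117 3.3829 0.6767 0.0634
16.8418 5.9771 1.3519 0.1432 0.0000
24.5612 10.2332 2.6550 0.3233 0.0000 0.0000
31.6213 16.8418 5.0976 0.7300 0.0000 0.0000 0.0000
38.0783 24.5612 9.4843 1.6482 0.0000 0.0000 0.0000 0.0000
43.9838 31.6213 16.8418 3.7212 0.0000 0.0000 0.0000 0.0000 0.0000
49.3850 38.0783 24.5612 8.4015 0.0000 0.0000 0.0000 0.0000 0.0000 0.0000

params: Δt=0.13611 u=1.09339 d=0.91459 q=0.55125 e^(-rΔt)=0.98702
t_9 payoffs: 49.3850 38.0783 24.5612 8.4015 0.0000 0.0000 0.0000 0.0000 0.0000 0.0000
t_8: node(8,0) S=63.2362 payoff=43.9838 vs cont=42.5919 → 43.9838 [stop]  node(8,1) S=75.5987 payoff=31.6213 vs cont=30.2294 → 31.6213 [stop]  node(8,2) S=90.3782 payoff=16.8418 vs cont=15.4499 → 16.8418 [stop]  node(8,3) S=108.0470 payoff=0.0000 vs cont=3.7212 → 3.7212 [wait]  node(8,4) S=129.1700 payoff=0.0000 vs cont=0.0000 → 0.0000 [wait]  node(8,5) S=154.4225 payoff=0.0000 vs cont=0.0000 → 0.0000 [wait]  node(8,6) S=184.6119 payoff=0.0000 vs cont=0.0000 → 0.0000 [wait]  node(8,7) S=220.7033 payoff=0.0000 vs cont=0.0000 → 0.0000 [wait]  node(8,8) S=263.8505 payoff=0.0000 vs cont=0.0000 → 0.0000 [wait]  ⇒ S*(8)=90.3782
t_7: node(7,0) S=69.1417 payoff=38.0783 vs cont=36.6864 → 38.0783 [stop]  node(7,1) S=82.6588 payoff=24.5612 vs cont=23.1693 → 24.5612 [stop]  node(7,2) S=98.8185 payoff=8.4015 vs cont=9.4843 → 9.4843 [wait]  node(7,3) S=118.1373 payoff=0.0000 vs cont=1.6482 → 1.6482 [wait]  node(7,4) S=141.2330 payoff=0.0000 vs cont=0.0000 → 0.0000 [wait]  node(7,5) S=168.8438 payoff=0.0000 vs cont=0.0000 → 0.0000 [wait]  node(7,6) S=201.8526 payoff=0.0000 vs cont=0.0000 → 0.0000 [wait]  node(7,7) S=241.3144 payoff=0.0000 vs cont=0.0000 → 0.0000 [wait]  ⇒ S*(7)=82.6588
t_6: node(6,0) S=75.5987 payoff=31.6213 vs cont=30.2294 → 31.6213 [stop]  node(6,1) S=90.3782 payoff=16.8418 vs cont=16.0391 → 16.8418 [stop]  node(6,2) S=108.0470 payoff=0.0000 vs cont=5.0976 → 5.0976 [wait]  node(6,3) S=129.1700 payoff=0.0000 vs cont=0.7300 → 0.7300 [wait]  node(6,4) S=154.4225 payoff=0.0000 vs cont=0.0000 → 0.0000 [wait]  node(6,5) S=184.6119 payoff=0.0000 vs cont=0.0000 → 0.0000 [wait]  node(6,6) S=220.7033 payoff=0.0000 vs cont=0.0000 → 0.0000 [wait]  ⇒ S*(6)=90.3782
t_5: node(5,0) S=82.6588 payoff=24.5612 vs cont=23.1693 → 24.5612 [stop]  node(5,1) S=98.8185 payoff=8.4015 vs cont=10.2332 → 10.2332 [wait]  node(5,2) S=118.1373 payoff=0.0000 vs cont=2.6550 → 2.6550 [wait]  node(5,3) S=141.2330 payoff=0.0000 vs cont=0.3233 → 0.3233 [wait]  node(5,4) S=168.8438 payoff=0.0000 vs cont=0.0000 → 0.0000 [wait]  node(5,5) S=201.8526 payoff=0.0000 vs cont=0.0000 → 0.0000 [wait]  ⇒ S*(5)=82.6588
t_4: node(4,0) S=90.3782 payoff=16.8418 vs cont=16.4465 → 16.8418 [stop]  node(4,1) S=108.0470 payoff=0.0000 vs cont=5.9771 → 5.9771 [wait]  node(4,2) S=129.1700 payoff=0.0000 vs cont=1.3519 → 1.3519 [wait]  node(4,3) S=154.4225 payoff=0.0000 vs cont=0.1432 → 0.1432 [wait]  node(4,4) S=184.6119 payoff=0.0000 vs cont=0.0000 → 0.0000 [wait]  ⇒ S*(4)=90.3782
t_3: node(3,0) S=98.8185 payoff=8.4015 vs cont=10.7117 → 10.7117 [wait]  node(3,1) S=118.1373 payoff=0.0000 vs cont=3.3829 → 3.3829 [wait]  node(3,2) S=141.2330 payoff=0.0000 vs cont=0.6767 → 0.6767 [wait]  node(3,3) S=168.8438 payoff=0.0000 vs cont=0.0634 → 0.0634 [wait]  ⇒ S*(3)=-
t_2: node(2,0) S=108.0470 payoff=0.0000 vs cont=6.5851 → 6.5851 [wait]  node(2,1) S=129.1700 payoff=0.0000 vs cont=1.8666 → 1.8666 [wait]  node(2,2) S=154.4225 payoff=0.0000 vs cont=0.3342 → 0.3342 [wait]  ⇒ S*(2)=-
t_1: node(1,0) S=118.1373 payoff=0.0000 vs cont=3.9323 → 3.9323 [wait]  node(1,1) S=141.2330 payoff=0.0000 vs cont=1.0086 → 1.0086 [wait]  ⇒ S*(1)=-
t_0: node(0,0) S=129.1700 payoff=0.0000 vs cont=2.2905 → 2.2905 [wait]  ⇒ S*(0)=-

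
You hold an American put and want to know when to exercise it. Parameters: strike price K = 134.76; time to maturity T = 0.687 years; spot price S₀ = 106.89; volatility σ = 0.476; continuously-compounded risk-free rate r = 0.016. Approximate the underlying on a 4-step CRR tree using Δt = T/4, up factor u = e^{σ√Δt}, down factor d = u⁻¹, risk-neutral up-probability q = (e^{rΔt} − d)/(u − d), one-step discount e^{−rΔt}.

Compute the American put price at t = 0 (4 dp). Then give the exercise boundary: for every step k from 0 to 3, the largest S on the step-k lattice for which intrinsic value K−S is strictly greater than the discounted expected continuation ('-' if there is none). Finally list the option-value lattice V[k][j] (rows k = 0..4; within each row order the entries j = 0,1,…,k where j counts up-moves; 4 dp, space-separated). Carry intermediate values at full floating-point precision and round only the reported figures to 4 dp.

price = 35.9827
boundary = - - 72.0432 87.7536
tree:
35.9827
48.6581 21.1851
62.7168 32.2981 8.1492
75.6146 47.0064 15.0704 0.0000
86.2034 62.7168 27.8700 0.0000 0.0000

Δt=0.17175  u=1.21807  d=0.82097  q=0.45777  discount=0.99726
step 4 (expiry): payoffs max(K−S,0) = 86.2034 62.7168 27.8700 0.0000 0.0000
step 3: (k=3,j=0): S=59.1454, (K−S)⁺=75.6146, hold=75.2448 ⇒ V=75.6146 exercise | (k=3,j=1): S=87.7536, (K−S)⁺=47.0064, hold=46.6366 ⇒ V=47.0064 exercise | (k=3,j=2): S=130.1995, (K−S)⁺=4.5605, hold=15.0704 ⇒ V=15.0704 continue | (k=3,j=3): S=193.1762, (K−S)⁺=0.0000, hold=0.0000 ⇒ V=0.0000 continue  boundary S*=87.7536
step 2: (k=2,j=0): S=72.0432, (K−S)⁺=62.7168, hold=62.3470 ⇒ V=62.7168 exercise | (k=2,j=1): S=106.8900, (K−S)⁺=27.8700, hold=32.2981 ⇒ V=32.2981 continue | (k=2,j=2): S=158.5920, (K−S)⁺=0.0000, hold=8.1492 ⇒ V=8.1492 continue  boundary S*=72.0432
step 1: (k=1,j=0): S=87.7536, (K−S)⁺=47.0064, hold=48.6581 ⇒ V=48.6581 continue | (k=1,j=1): S=130.1995, (K−S)⁺=4.5605, hold=21.1851 ⇒ V=21.1851 continue  boundary S*=-
step 0: (k=0,j=0): S=106.8900, (K−S)⁺=27.8700, hold=35.9827 ⇒ V=35.9827 continue  boundary S*=-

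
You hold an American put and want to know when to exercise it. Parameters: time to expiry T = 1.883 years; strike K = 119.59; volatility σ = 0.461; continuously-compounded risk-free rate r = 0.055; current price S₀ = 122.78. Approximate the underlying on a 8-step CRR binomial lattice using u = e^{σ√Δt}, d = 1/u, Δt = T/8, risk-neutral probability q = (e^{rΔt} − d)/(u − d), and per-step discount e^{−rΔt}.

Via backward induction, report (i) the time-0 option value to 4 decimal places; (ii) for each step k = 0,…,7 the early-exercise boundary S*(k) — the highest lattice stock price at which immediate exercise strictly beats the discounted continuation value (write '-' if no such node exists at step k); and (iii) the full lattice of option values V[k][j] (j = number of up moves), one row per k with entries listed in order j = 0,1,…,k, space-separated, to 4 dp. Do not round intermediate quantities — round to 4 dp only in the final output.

params: Δt=0.23538 u=1.25064 d=0.79959 q=0.47321 e^(-rΔt)=0.98714
t_8 payoffs: 99.0753 87.5028 69.4023 41.0913 0.0000 0.0000 0.0000 0.0000 0.0000
t_7: node(7,0) S=25.6566 payoff=93.9334 vs cont=92.3952 → 93.9334 [stop]  node(7,1) S=40.1295 payoff=79.4605 vs cont=77.9223 → 79.4605 [stop]  node(7,2) S=62.7667 payoff=56.8233 vs cont=55.2851 → 56.8233 [stop]  node(7,3) S=98.1737 payoff=21.4163 vs cont=21.3683 → 21.4163 [stop]  node(7,4) S=153.5537 payoff=0.0000 vs cont=0.0000 → 0.0000 [wait]  node(7,5) S=240.1738 payoff=0.0000 vs cont=0.0000 → 0.0000 [wait]  node(7,6) S=375.6566 payoff=0.0000 vs cont=0.0000 → 0.0000 [wait]  node(7,7) S=587.5657 payoff=0.0000 vs cont=0.0000 → 0.0000 [wait]  ⇒ S*(7)=98.1737
t_6: node(6,0) S=32.0872 payoff=87.5028 vs cont=85.9646 → 87.5028 [stop]  node(6,1) S=50.1877 payoff=69.4023 vs cont=67.8642 → 69.4023 [stop]  node(6,2) S=78.4987 payoff=41.0913 vs cont=39.5531 → 41.0913 [stop]  node(6,3) S=122.7800 payoff=0.0000 vs cont=11.1369 → 11.1369 [wait]  node(6,4) S=192.0406 payoff=0.0000 vs cont=0.0000 → 0.0000 [wait]  node(6,5) S=300.3713 payoff=0.0000 vs cont=0.0000 → 0.0000 [wait]  node(6,6) S=469.8116 payoff=0.0000 vs cont=0.0000 → 0.0000 [wait]  ⇒ S*(6)=78.4987
t_5: node(5,0) S=40.1295 payoff=79.4605 vs cont=77.9223 → 79.4605 [stop]  node(5,1) S=62.7667 payoff=56.8233 vs cont=55.2851 → 56.8233 [stop]  node(5,2) S=98.1737 payoff=21.4163 vs cont=26.5705 → 26.5705 [wait]  node(5,3) S=153.5537 payoff=0.0000 vs cont=5.7914 → 5.7914 [wait]  node(5,4) S=240.1738 payoff=0.0000 vs cont=0.0000 → 0.0000 [wait]  node(5,5) S=375.6566 payoff=0.0000 vs cont=0.0000 → 0.0000 [wait]  ⇒ S*(5)=62.7667
t_4: node(4,0) S=50.1877 payoff=69.4023 vs cont=67.8642 → 69.4023 [stop]  node(4,1) S=78.4987 payoff=41.0913 vs cont=41.9608 → 41.9608 [wait]  node(4,2) S=122.7800 payoff=0.0000 vs cont=16.5224 → 16.5224 [wait]  node(4,3) S=192.0406 payoff=0.0000 vs cont=3.0116 → 3.0116 [wait]  node(4,4) S=300.3713 payoff=0.0000 vs cont=0.0000 → 0.0000 [wait]  ⇒ S*(4)=50.1877
t_3: node(3,0) S=62.7667 payoff=56.8233 vs cont=55.6912 → 56.8233 [stop]  node(3,1) S=98.1737 payoff=21.4163 vs cont=29.5383 → 29.5383 [wait]  node(3,2) S=153.5537 payoff=0.0000 vs cont=9.9988 → 9.9988 [wait]  node(3,3) S=240.1738 payoff=0.0000 vs cont=1.5661 → 1.5661 [wait]  ⇒ S*(3)=62.7667
t_2: node(2,0) S=78.4987 payoff=41.0913 vs cont=43.3471 → 43.3471 [wait]  node(2,1) S=122.7800 payoff=0.0000 vs cont=20.0311 → 20.0311 [wait]  node(2,2) S=192.0406 payoff=0.0000 vs cont=5.9311 → 5.9311 [wait]  ⇒ S*(2)=-
t_1: node(1,0) S=98.1737 payoff=21.4163 vs cont=31.8982 → 31.8982 [wait]  node(1,1) S=153.5537 payoff=0.0000 vs cont=13.1871 → 13.1871 [wait]  ⇒ S*(1)=-
t_0: node(0,0) S=122.7800 payoff=0.0000 vs cont=22.7476 → 22.7476 [wait]  ⇒ S*(0)=-

price = 22.7476
boundary = - - - 62.7667 50.1877 62.7667 78.4987 98.1737
tree:
22.7476
31.8982 13.1871
43.3471 20.0311 5.9311
56.8233 29.5383 9.9988 1.5661
69.4023 41.9608 16.5224 3.0116 0.0000
79.4605 56.8233 26.5705 5.7914 0.0000 0.0000
87.5028 69.4023 41.0913 11.1369 0.0000 0.0000 0.0000
93.9334 79.4605 56.8233 21.4163 0.0000 0.0000 0.0000 0.0000
99.0753 87.5028 69.4023 41.0913 0.0000 0.0000 0.0000 0.0000 0.0000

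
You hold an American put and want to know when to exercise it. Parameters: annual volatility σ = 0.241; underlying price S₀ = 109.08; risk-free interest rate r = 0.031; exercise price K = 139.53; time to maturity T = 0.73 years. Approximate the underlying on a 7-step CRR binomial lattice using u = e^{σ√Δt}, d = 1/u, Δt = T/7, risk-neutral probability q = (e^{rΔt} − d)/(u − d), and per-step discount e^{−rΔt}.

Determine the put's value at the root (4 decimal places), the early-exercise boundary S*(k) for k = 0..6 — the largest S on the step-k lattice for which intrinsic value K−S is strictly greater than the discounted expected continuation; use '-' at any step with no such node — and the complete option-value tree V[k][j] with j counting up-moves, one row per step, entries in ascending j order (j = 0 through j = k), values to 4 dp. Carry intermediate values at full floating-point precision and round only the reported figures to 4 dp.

Δt=0.10429  u=1.08094  d=0.92512  q=0.50134  discount=0.99677
step 7 (expiry): payoffs max(K−S,0) = 76.2674 65.6127 53.1634 38.6174 21.6216 1.7632 0.0000 0.0000
step 6: (k=6,j=0): S=68.3827, (K−S)⁺=71.1473, hold=70.6969 ⇒ V=71.1473 exercise | (k=6,j=1): S=79.8999, (K−S)⁺=59.6301, hold=59.1798 ⇒ V=59.6301 exercise | (k=6,j=2): S=93.3567, (K−S)⁺=46.1733, hold=45.7229 ⇒ V=46.1733 exercise | (k=6,j=3): S=109.0800, (K−S)⁺=30.4500, hold=29.9996 ⇒ V=30.4500 exercise | (k=6,j=4): S=127.4514, (K−S)⁺=12.0786, hold=11.6282 ⇒ V=12.0786 exercise | (k=6,j=5): S=148.9170, (K−S)⁺=0.0000, hold=0.8764 ⇒ V=0.8764 continue | (k=6,j=6): S=173.9978, (K−S)⁺=0.0000, hold=0.0000 ⇒ V=0.0000 continue  boundary S*=127.4514
step 5: (k=5,j=0): S=73.9173, (K−S)⁺=65.6127, hold=65.1623 ⇒ V=65.6127 exercise | (k=5,j=1): S=86.3666, (K−S)⁺=53.1634, hold=52.7130 ⇒ V=53.1634 exercise | (k=5,j=2): S=100.9126, (K−S)⁺=38.6174, hold=38.1671 ⇒ V=38.6174 exercise | (k=5,j=3): S=117.9084, (K−S)⁺=21.6216, hold=21.1712 ⇒ V=21.6216 exercise | (k=5,j=4): S=137.7668, (K−S)⁺=1.7632, hold=6.4417 ⇒ V=6.4417 continue | (k=5,j=5): S=160.9696, (K−S)⁺=0.0000, hold=0.4356 ⇒ V=0.4356 continue  boundary S*=117.9084
step 4: (k=4,j=0): S=79.8999, (K−S)⁺=59.6301, hold=59.1798 ⇒ V=59.6301 exercise | (k=4,j=1): S=93.3567, (K−S)⁺=46.1733, hold=45.7229 ⇒ V=46.1733 exercise | (k=4,j=2): S=109.0800, (K−S)⁺=30.4500, hold=29.9996 ⇒ V=30.4500 exercise | (k=4,j=3): S=127.4514, (K−S)⁺=12.0786, hold=13.9661 ⇒ V=13.9661 continue | (k=4,j=4): S=148.9170, (K−S)⁺=0.0000, hold=3.4196 ⇒ V=3.4196 continue  boundary S*=109.0800
step 3: (k=3,j=0): S=86.3666, (K−S)⁺=53.1634, hold=52.7130 ⇒ V=53.1634 exercise | (k=3,j=1): S=100.9126, (K−S)⁺=38.6174, hold=38.1671 ⇒ V=38.6174 exercise | (k=3,j=2): S=117.9084, (K−S)⁺=21.6216, hold=22.1144 ⇒ V=22.1144 continue | (k=3,j=3): S=137.7668, (K−S)⁺=1.7632, hold=8.6508 ⇒ V=8.6508 continue  boundary S*=100.9126
step 2: (k=2,j=0): S=93.3567, (K−S)⁺=46.1733, hold=45.7229 ⇒ V=46.1733 exercise | (k=2,j=1): S=109.0800, (K−S)⁺=30.4500, hold=30.2460 ⇒ V=30.4500 exercise | (k=2,j=2): S=127.4514, (K−S)⁺=12.0786, hold=15.3150 ⇒ V=15.3150 continue  boundary S*=109.0800
step 1: (k=1,j=0): S=100.9126, (K−S)⁺=38.6174, hold=38.1671 ⇒ V=38.6174 exercise | (k=1,j=1): S=117.9084, (K−S)⁺=21.6216, hold=22.7885 ⇒ V=22.7885 continue  boundary S*=100.9126
step 0: (k=0,j=0): S=109.0800, (K−S)⁺=30.4500, hold=30.5828 ⇒ V=30.5828 continue  boundary S*=-

price = 30.5828
boundary = - 100.9126 109.0800 100.9126 109.0800 117.9084 127.4514
tree:
30.5828
38.6174 22.7885
46.1733 30.4500 15.3150
53.1634 38.6174 22.1144 8.6508
59.6301 46.1733 30.4500 13.9661 3.4196
65.6127 53.1634 38.6174 21.6216 6.4417 0.4356
71.1473 59.6301 46.1733 30.4500 12.0786 0.8764 0.0000
76.2674 65.6127 53.1634 38.6174 21.6216 1.7632 0.0000 0.0000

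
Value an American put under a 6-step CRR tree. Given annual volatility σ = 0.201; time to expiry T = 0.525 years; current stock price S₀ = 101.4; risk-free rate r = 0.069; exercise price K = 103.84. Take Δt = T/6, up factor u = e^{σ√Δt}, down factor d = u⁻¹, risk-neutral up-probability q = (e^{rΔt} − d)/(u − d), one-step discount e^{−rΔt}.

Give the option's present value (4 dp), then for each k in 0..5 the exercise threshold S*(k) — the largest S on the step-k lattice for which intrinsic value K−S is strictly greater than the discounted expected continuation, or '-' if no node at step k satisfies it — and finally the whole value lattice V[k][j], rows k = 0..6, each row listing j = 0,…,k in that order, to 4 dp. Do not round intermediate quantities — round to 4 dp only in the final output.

Δt=0.08750  u=1.06126  d=0.94228  q=0.53604  discount=0.99398
step 6 (expiry): payoffs max(K−S,0) = 32.8646 23.9024 13.8085 2.4400 0.0000 0.0000 0.0000
step 5: (k=5,j=0): S=75.3233, (K−S)⁺=28.5167, hold=27.8916 ⇒ V=28.5167 exercise | (k=5,j=1): S=84.8346, (K−S)⁺=19.0054, hold=18.3804 ⇒ V=19.0054 exercise | (k=5,j=2): S=95.5468, (K−S)⁺=8.2932, hold=7.6681 ⇒ V=8.2932 exercise | (k=5,j=3): S=107.6117, (K−S)⁺=0.0000, hold=1.1253 ⇒ V=1.1253 continue | (k=5,j=4): S=121.2001, (K−S)⁺=0.0000, hold=0.0000 ⇒ V=0.0000 continue | (k=5,j=5): S=136.5043, (K−S)⁺=0.0000, hold=0.0000 ⇒ V=0.0000 continue  boundary S*=95.5468
step 4: (k=4,j=0): S=79.9376, (K−S)⁺=23.9024, hold=23.2773 ⇒ V=23.9024 exercise | (k=4,j=1): S=90.0315, (K−S)⁺=13.8085, hold=13.1834 ⇒ V=13.8085 exercise | (k=4,j=2): S=101.4000, (K−S)⁺=2.4400, hold=4.4241 ⇒ V=4.4241 continue | (k=4,j=3): S=114.2040, (K−S)⁺=0.0000, hold=0.5189 ⇒ V=0.5189 continue | (k=4,j=4): S=128.6248, (K−S)⁺=0.0000, hold=0.0000 ⇒ V=0.0000 continue  boundary S*=90.0315
step 3: (k=3,j=0): S=84.8346, (K−S)⁺=19.0054, hold=18.3804 ⇒ V=19.0054 exercise | (k=3,j=1): S=95.5468, (K−S)⁺=8.2932, hold=8.7253 ⇒ V=8.7253 continue | (k=3,j=2): S=107.6117, (K−S)⁺=0.0000, hold=2.3168 ⇒ V=2.3168 continue | (k=3,j=3): S=121.2001, (K−S)⁺=0.0000, hold=0.2393 ⇒ V=0.2393 continue  boundary S*=84.8346
step 2: (k=2,j=0): S=90.0315, (K−S)⁺=13.8085, hold=13.4137 ⇒ V=13.8085 exercise | (k=2,j=1): S=101.4000, (K−S)⁺=2.4400, hold=5.2582 ⇒ V=5.2582 continue | (k=2,j=2): S=114.2040, (K−S)⁺=0.0000, hold=1.1959 ⇒ V=1.1959 continue  boundary S*=90.0315
step 1: (k=1,j=0): S=95.5468, (K−S)⁺=8.2932, hold=9.1697 ⇒ V=9.1697 continue | (k=1,j=1): S=107.6117, (K−S)⁺=0.0000, hold=3.0622 ⇒ V=3.0622 continue  boundary S*=-
step 0: (k=0,j=0): S=101.4000, (K−S)⁺=2.4400, hold=5.8604 ⇒ V=5.8604 continue  boundary S*=-

price = 5.8604
boundary = - - 90.0315 84.8346 90.0315 95.5468
tree:
5.8604
9.1697 3.0622
13.8085 5.2582 1.1959
19.0054 8.7253 2.3168 0.2393
23.9024 13.8085 4.4241 0.5189 0.0000
28.5167 19.0054 8.2932 1.1253 0.0000 0.0000
32.8646 23.9024 13.8085 2.4400 0.0000 0.0000 0.0000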